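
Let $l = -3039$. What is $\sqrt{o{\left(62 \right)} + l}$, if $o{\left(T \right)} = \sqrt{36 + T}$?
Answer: $\sqrt{-3039 + 7 \sqrt{2}} \approx 55.037 i$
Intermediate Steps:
$\sqrt{o{\left(62 \right)} + l} = \sqrt{\sqrt{36 + 62} - 3039} = \sqrt{\sqrt{98} - 3039} = \sqrt{7 \sqrt{2} - 3039} = \sqrt{-3039 + 7 \sqrt{2}}$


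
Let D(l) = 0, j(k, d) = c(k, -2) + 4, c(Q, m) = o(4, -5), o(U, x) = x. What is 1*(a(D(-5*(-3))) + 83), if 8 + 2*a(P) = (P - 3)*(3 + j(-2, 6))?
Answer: 76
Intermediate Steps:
c(Q, m) = -5
j(k, d) = -1 (j(k, d) = -5 + 4 = -1)
a(P) = -7 + P (a(P) = -4 + ((P - 3)*(3 - 1))/2 = -4 + ((-3 + P)*2)/2 = -4 + (-6 + 2*P)/2 = -4 + (-3 + P) = -7 + P)
1*(a(D(-5*(-3))) + 83) = 1*((-7 + 0) + 83) = 1*(-7 + 83) = 1*76 = 76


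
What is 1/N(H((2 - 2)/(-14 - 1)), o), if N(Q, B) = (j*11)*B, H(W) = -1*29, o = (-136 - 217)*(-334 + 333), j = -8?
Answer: -1/31064 ≈ -3.2192e-5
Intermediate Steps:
o = 353 (o = -353*(-1) = 353)
H(W) = -29
N(Q, B) = -88*B (N(Q, B) = (-8*11)*B = -88*B)
1/N(H((2 - 2)/(-14 - 1)), o) = 1/(-88*353) = 1/(-31064) = -1/31064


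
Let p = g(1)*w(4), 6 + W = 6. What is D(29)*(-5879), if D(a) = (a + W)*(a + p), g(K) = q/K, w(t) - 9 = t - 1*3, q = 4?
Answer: -11763879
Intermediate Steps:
w(t) = 6 + t (w(t) = 9 + (t - 1*3) = 9 + (t - 3) = 9 + (-3 + t) = 6 + t)
W = 0 (W = -6 + 6 = 0)
g(K) = 4/K
p = 40 (p = (4/1)*(6 + 4) = (4*1)*10 = 4*10 = 40)
D(a) = a*(40 + a) (D(a) = (a + 0)*(a + 40) = a*(40 + a))
D(29)*(-5879) = (29*(40 + 29))*(-5879) = (29*69)*(-5879) = 2001*(-5879) = -11763879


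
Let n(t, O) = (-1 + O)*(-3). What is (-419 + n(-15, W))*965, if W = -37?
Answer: -294325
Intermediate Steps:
n(t, O) = 3 - 3*O
(-419 + n(-15, W))*965 = (-419 + (3 - 3*(-37)))*965 = (-419 + (3 + 111))*965 = (-419 + 114)*965 = -305*965 = -294325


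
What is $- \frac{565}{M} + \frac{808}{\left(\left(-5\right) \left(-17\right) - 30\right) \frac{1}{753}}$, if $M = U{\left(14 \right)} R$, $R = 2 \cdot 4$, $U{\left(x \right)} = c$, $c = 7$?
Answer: $\frac{34040669}{3080} \approx 11052.0$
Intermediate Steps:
$U{\left(x \right)} = 7$
$R = 8$
$M = 56$ ($M = 7 \cdot 8 = 56$)
$- \frac{565}{M} + \frac{808}{\left(\left(-5\right) \left(-17\right) - 30\right) \frac{1}{753}} = - \frac{565}{56} + \frac{808}{\left(\left(-5\right) \left(-17\right) - 30\right) \frac{1}{753}} = \left(-565\right) \frac{1}{56} + \frac{808}{\left(85 - 30\right) \frac{1}{753}} = - \frac{565}{56} + \frac{808}{55 \cdot \frac{1}{753}} = - \frac{565}{56} + \frac{808}{\frac{55}{753}} = - \frac{565}{56} + 808 \cdot \frac{753}{55} = - \frac{565}{56} + \frac{608424}{55} = \frac{34040669}{3080}$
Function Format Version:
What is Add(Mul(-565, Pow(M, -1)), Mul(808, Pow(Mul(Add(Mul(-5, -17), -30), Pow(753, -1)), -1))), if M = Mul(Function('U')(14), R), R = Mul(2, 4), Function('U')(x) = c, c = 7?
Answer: Rational(34040669, 3080) ≈ 11052.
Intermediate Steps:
Function('U')(x) = 7
R = 8
M = 56 (M = Mul(7, 8) = 56)
Add(Mul(-565, Pow(M, -1)), Mul(808, Pow(Mul(Add(Mul(-5, -17), -30), Pow(753, -1)), -1))) = Add(Mul(-565, Pow(56, -1)), Mul(808, Pow(Mul(Add(Mul(-5, -17), -30), Pow(753, -1)), -1))) = Add(Mul(-565, Rational(1, 56)), Mul(808, Pow(Mul(Add(85, -30), Rational(1, 753)), -1))) = Add(Rational(-565, 56), Mul(808, Pow(Mul(55, Rational(1, 753)), -1))) = Add(Rational(-565, 56), Mul(808, Pow(Rational(55, 753), -1))) = Add(Rational(-565, 56), Mul(808, Rational(753, 55))) = Add(Rational(-565, 56), Rational(608424, 55)) = Rational(34040669, 3080)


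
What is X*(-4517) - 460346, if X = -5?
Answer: -437761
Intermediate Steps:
X*(-4517) - 460346 = -5*(-4517) - 460346 = 22585 - 460346 = -437761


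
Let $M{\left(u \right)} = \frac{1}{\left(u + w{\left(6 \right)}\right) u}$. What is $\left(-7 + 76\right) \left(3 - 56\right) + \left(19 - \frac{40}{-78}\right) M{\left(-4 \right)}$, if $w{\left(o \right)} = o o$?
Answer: $- \frac{18256505}{4992} \approx -3657.2$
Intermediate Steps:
$w{\left(o \right)} = o^{2}$
$M{\left(u \right)} = \frac{1}{u \left(36 + u\right)}$ ($M{\left(u \right)} = \frac{1}{\left(u + 6^{2}\right) u} = \frac{1}{\left(u + 36\right) u} = \frac{1}{\left(36 + u\right) u} = \frac{1}{u \left(36 + u\right)}$)
$\left(-7 + 76\right) \left(3 - 56\right) + \left(19 - \frac{40}{-78}\right) M{\left(-4 \right)} = \left(-7 + 76\right) \left(3 - 56\right) + \left(19 - \frac{40}{-78}\right) \frac{1}{\left(-4\right) \left(36 - 4\right)} = 69 \left(-53\right) + \left(19 - - \frac{20}{39}\right) \left(- \frac{1}{4 \cdot 32}\right) = -3657 + \left(19 + \frac{20}{39}\right) \left(\left(- \frac{1}{4}\right) \frac{1}{32}\right) = -3657 + \frac{761}{39} \left(- \frac{1}{128}\right) = -3657 - \frac{761}{4992} = - \frac{18256505}{4992}$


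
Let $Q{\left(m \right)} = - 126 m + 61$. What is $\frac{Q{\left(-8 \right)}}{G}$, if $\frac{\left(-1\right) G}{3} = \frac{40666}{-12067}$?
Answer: $\frac{12899623}{121998} \approx 105.74$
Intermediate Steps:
$Q{\left(m \right)} = 61 - 126 m$
$G = \frac{121998}{12067}$ ($G = - 3 \frac{40666}{-12067} = - 3 \cdot 40666 \left(- \frac{1}{12067}\right) = \left(-3\right) \left(- \frac{40666}{12067}\right) = \frac{121998}{12067} \approx 10.11$)
$\frac{Q{\left(-8 \right)}}{G} = \frac{61 - -1008}{\frac{121998}{12067}} = \left(61 + 1008\right) \frac{12067}{121998} = 1069 \cdot \frac{12067}{121998} = \frac{12899623}{121998}$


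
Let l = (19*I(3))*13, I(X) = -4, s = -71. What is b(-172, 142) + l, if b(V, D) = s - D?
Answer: -1201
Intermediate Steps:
b(V, D) = -71 - D
l = -988 (l = (19*(-4))*13 = -76*13 = -988)
b(-172, 142) + l = (-71 - 1*142) - 988 = (-71 - 142) - 988 = -213 - 988 = -1201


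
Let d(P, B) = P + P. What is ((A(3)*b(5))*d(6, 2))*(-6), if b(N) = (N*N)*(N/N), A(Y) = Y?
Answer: -5400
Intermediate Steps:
d(P, B) = 2*P
b(N) = N**2 (b(N) = N**2*1 = N**2)
((A(3)*b(5))*d(6, 2))*(-6) = ((3*5**2)*(2*6))*(-6) = ((3*25)*12)*(-6) = (75*12)*(-6) = 900*(-6) = -5400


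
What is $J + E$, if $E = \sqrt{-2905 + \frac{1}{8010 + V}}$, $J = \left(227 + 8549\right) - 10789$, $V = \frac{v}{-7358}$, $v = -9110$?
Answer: $-2013 + \frac{3 i \sqrt{280389963534797930}}{29473345} \approx -2013.0 + 53.898 i$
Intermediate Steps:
$V = \frac{4555}{3679}$ ($V = - \frac{9110}{-7358} = \left(-9110\right) \left(- \frac{1}{7358}\right) = \frac{4555}{3679} \approx 1.2381$)
$J = -2013$ ($J = 8776 - 10789 = -2013$)
$E = \frac{3 i \sqrt{280389963534797930}}{29473345}$ ($E = \sqrt{-2905 + \frac{1}{8010 + \frac{4555}{3679}}} = \sqrt{-2905 + \frac{1}{\frac{29473345}{3679}}} = \sqrt{-2905 + \frac{3679}{29473345}} = \sqrt{- \frac{85620063546}{29473345}} = \frac{3 i \sqrt{280389963534797930}}{29473345} \approx 53.898 i$)
$J + E = -2013 + \frac{3 i \sqrt{280389963534797930}}{29473345}$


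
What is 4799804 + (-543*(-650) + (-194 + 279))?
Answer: 5152839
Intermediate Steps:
4799804 + (-543*(-650) + (-194 + 279)) = 4799804 + (352950 + 85) = 4799804 + 353035 = 5152839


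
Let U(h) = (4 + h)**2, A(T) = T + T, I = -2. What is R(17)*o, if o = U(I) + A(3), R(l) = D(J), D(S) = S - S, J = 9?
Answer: 0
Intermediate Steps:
D(S) = 0
R(l) = 0
A(T) = 2*T
o = 10 (o = (4 - 2)**2 + 2*3 = 2**2 + 6 = 4 + 6 = 10)
R(17)*o = 0*10 = 0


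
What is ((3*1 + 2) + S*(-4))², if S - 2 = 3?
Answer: 225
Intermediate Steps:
S = 5 (S = 2 + 3 = 5)
((3*1 + 2) + S*(-4))² = ((3*1 + 2) + 5*(-4))² = ((3 + 2) - 20)² = (5 - 20)² = (-15)² = 225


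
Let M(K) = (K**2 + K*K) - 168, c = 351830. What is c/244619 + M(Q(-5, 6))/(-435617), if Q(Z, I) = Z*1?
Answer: 153291994152/106560194923 ≈ 1.4385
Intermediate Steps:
Q(Z, I) = Z
M(K) = -168 + 2*K**2 (M(K) = (K**2 + K**2) - 168 = 2*K**2 - 168 = -168 + 2*K**2)
c/244619 + M(Q(-5, 6))/(-435617) = 351830/244619 + (-168 + 2*(-5)**2)/(-435617) = 351830*(1/244619) + (-168 + 2*25)*(-1/435617) = 351830/244619 + (-168 + 50)*(-1/435617) = 351830/244619 - 118*(-1/435617) = 351830/244619 + 118/435617 = 153291994152/106560194923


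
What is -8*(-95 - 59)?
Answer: 1232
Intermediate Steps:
-8*(-95 - 59) = -8*(-154) = 1232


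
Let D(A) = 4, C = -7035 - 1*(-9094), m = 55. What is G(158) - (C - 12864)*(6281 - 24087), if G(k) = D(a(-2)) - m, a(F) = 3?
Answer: -192393881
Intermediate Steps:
C = 2059 (C = -7035 + 9094 = 2059)
G(k) = -51 (G(k) = 4 - 1*55 = 4 - 55 = -51)
G(158) - (C - 12864)*(6281 - 24087) = -51 - (2059 - 12864)*(6281 - 24087) = -51 - (-10805)*(-17806) = -51 - 1*192393830 = -51 - 192393830 = -192393881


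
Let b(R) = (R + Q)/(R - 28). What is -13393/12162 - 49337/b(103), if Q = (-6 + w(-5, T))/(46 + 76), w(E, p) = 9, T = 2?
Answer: -5490503171717/152864178 ≈ -35918.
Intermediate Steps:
Q = 3/122 (Q = (-6 + 9)/(46 + 76) = 3/122 ≈ 0.024590)
b(R) = (3/122 + R)/(-28 + R) (b(R) = (R + 3/122)/(R - 28) = (3/122 + R)/(-28 + R))
-13393/12162 - 49337/b(103) = -13393/12162 - 49337*(-28 + 103)/(3/122 + 103) = -13393*1/12162 - 49337/((12569/122)/75) = -13393/12162 - 49337/((1/75)*(12569/122)) = -13393/12162 - 49337/12569/9150 = -13393/12162 - 49337*9150/12569 = -13393/12162 - 451433550/12569 = -5490503171717/152864178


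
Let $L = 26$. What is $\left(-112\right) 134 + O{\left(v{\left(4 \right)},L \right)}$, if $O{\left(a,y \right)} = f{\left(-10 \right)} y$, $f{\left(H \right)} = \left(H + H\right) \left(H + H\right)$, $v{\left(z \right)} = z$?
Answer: $-4608$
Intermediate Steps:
$f{\left(H \right)} = 4 H^{2}$ ($f{\left(H \right)} = 2 H 2 H = 4 H^{2}$)
$O{\left(a,y \right)} = 400 y$ ($O{\left(a,y \right)} = 4 \left(-10\right)^{2} y = 4 \cdot 100 y = 400 y$)
$\left(-112\right) 134 + O{\left(v{\left(4 \right)},L \right)} = \left(-112\right) 134 + 400 \cdot 26 = -15008 + 10400 = -4608$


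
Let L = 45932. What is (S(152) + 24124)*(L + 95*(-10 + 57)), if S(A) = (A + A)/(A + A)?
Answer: 1215827625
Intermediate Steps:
S(A) = 1 (S(A) = (2*A)/((2*A)) = (2*A)*(1/(2*A)) = 1)
(S(152) + 24124)*(L + 95*(-10 + 57)) = (1 + 24124)*(45932 + 95*(-10 + 57)) = 24125*(45932 + 95*47) = 24125*(45932 + 4465) = 24125*50397 = 1215827625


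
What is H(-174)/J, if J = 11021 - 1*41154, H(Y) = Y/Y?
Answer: -1/30133 ≈ -3.3186e-5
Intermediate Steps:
H(Y) = 1
J = -30133 (J = 11021 - 41154 = -30133)
H(-174)/J = 1/(-30133) = 1*(-1/30133) = -1/30133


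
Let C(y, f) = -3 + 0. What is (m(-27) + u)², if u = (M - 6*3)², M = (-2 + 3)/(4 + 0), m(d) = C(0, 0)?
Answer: 24930049/256 ≈ 97383.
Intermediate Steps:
C(y, f) = -3
m(d) = -3
M = ¼ (M = 1/4 = 1*(¼) = ¼ ≈ 0.25000)
u = 5041/16 (u = (¼ - 6*3)² = (¼ - 2*9)² = (¼ - 18)² = (-71/4)² = 5041/16 ≈ 315.06)
(m(-27) + u)² = (-3 + 5041/16)² = (4993/16)² = 24930049/256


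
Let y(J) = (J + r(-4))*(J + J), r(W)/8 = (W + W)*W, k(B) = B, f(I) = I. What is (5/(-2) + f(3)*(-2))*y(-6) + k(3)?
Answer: 25503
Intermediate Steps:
r(W) = 16*W**2 (r(W) = 8*((W + W)*W) = 8*((2*W)*W) = 8*(2*W**2) = 16*W**2)
y(J) = 2*J*(256 + J) (y(J) = (J + 16*(-4)**2)*(J + J) = (J + 16*16)*(2*J) = (J + 256)*(2*J) = (256 + J)*(2*J) = 2*J*(256 + J))
(5/(-2) + f(3)*(-2))*y(-6) + k(3) = (5/(-2) + 3*(-2))*(2*(-6)*(256 - 6)) + 3 = (5*(-1/2) - 6)*(2*(-6)*250) + 3 = (-5/2 - 6)*(-3000) + 3 = -17/2*(-3000) + 3 = 25500 + 3 = 25503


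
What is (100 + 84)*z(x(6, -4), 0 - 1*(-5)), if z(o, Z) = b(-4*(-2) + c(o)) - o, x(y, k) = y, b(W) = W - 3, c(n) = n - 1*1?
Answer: 736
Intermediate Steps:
c(n) = -1 + n (c(n) = n - 1 = -1 + n)
b(W) = -3 + W
z(o, Z) = 4 (z(o, Z) = (-3 + (-4*(-2) + (-1 + o))) - o = (-3 + (8 + (-1 + o))) - o = (-3 + (7 + o)) - o = (4 + o) - o = 4)
(100 + 84)*z(x(6, -4), 0 - 1*(-5)) = (100 + 84)*4 = 184*4 = 736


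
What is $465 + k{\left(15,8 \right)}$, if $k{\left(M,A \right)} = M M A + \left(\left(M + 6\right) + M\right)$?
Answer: $2301$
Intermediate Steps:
$k{\left(M,A \right)} = 6 + 2 M + A M^{2}$ ($k{\left(M,A \right)} = M^{2} A + \left(\left(6 + M\right) + M\right) = A M^{2} + \left(6 + 2 M\right) = 6 + 2 M + A M^{2}$)
$465 + k{\left(15,8 \right)} = 465 + \left(6 + 2 \cdot 15 + 8 \cdot 15^{2}\right) = 465 + \left(6 + 30 + 8 \cdot 225\right) = 465 + \left(6 + 30 + 1800\right) = 465 + 1836 = 2301$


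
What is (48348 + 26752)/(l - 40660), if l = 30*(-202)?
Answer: -3755/2336 ≈ -1.6074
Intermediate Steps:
l = -6060
(48348 + 26752)/(l - 40660) = (48348 + 26752)/(-6060 - 40660) = 75100/(-46720) = 75100*(-1/46720) = -3755/2336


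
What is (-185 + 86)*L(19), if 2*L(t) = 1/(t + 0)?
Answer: -99/38 ≈ -2.6053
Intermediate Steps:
L(t) = 1/(2*t) (L(t) = 1/(2*(t + 0)) = 1/(2*t))
(-185 + 86)*L(19) = (-185 + 86)*((1/2)/19) = -99/(2*19) = -99*1/38 = -99/38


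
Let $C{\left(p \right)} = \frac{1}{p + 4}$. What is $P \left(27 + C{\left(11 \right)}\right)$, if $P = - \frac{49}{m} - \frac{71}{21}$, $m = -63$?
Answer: $- \frac{9512}{135} \approx -70.459$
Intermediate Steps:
$C{\left(p \right)} = \frac{1}{4 + p}$
$P = - \frac{164}{63}$ ($P = - \frac{49}{-63} - \frac{71}{21} = \left(-49\right) \left(- \frac{1}{63}\right) - \frac{71}{21} = \frac{7}{9} - \frac{71}{21} = - \frac{164}{63} \approx -2.6032$)
$P \left(27 + C{\left(11 \right)}\right) = - \frac{164 \left(27 + \frac{1}{4 + 11}\right)}{63} = - \frac{164 \left(27 + \frac{1}{15}\right)}{63} = \left(- \frac{164}{63}\right) \frac{406}{15} = - \frac{9512}{135}$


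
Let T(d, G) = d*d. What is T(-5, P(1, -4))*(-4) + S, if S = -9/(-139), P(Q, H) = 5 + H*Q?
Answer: -13891/139 ≈ -99.935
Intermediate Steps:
S = 9/139 (S = -9*(-1/139) = 9/139 ≈ 0.064748)
T(d, G) = d²
T(-5, P(1, -4))*(-4) + S = (-5)²*(-4) + 9/139 = 25*(-4) + 9/139 = -100 + 9/139 = -13891/139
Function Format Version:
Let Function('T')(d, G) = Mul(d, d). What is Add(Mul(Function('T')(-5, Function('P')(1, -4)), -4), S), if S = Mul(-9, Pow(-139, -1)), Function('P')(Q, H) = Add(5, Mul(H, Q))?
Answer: Rational(-13891, 139) ≈ -99.935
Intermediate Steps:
S = Rational(9, 139) (S = Mul(-9, Rational(-1, 139)) = Rational(9, 139) ≈ 0.064748)
Function('T')(d, G) = Pow(d, 2)
Add(Mul(Function('T')(-5, Function('P')(1, -4)), -4), S) = Add(Mul(Pow(-5, 2), -4), Rational(9, 139)) = Add(Mul(25, -4), Rational(9, 139)) = Add(-100, Rational(9, 139)) = Rational(-13891, 139)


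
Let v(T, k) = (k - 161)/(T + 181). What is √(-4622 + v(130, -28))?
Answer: I*√447103241/311 ≈ 67.99*I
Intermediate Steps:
v(T, k) = (-161 + k)/(181 + T)
√(-4622 + v(130, -28)) = √(-4622 + (-161 - 28)/(181 + 130)) = √(-4622 - 189/311) = √(-1437631/311) = I*√447103241/311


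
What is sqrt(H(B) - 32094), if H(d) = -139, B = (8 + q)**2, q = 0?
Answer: I*sqrt(32233) ≈ 179.54*I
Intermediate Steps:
B = 64 (B = (8 + 0)**2 = 8**2 = 64)
sqrt(H(B) - 32094) = sqrt(-139 - 32094) = sqrt(-32233) = I*sqrt(32233)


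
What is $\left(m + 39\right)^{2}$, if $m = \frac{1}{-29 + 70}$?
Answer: $\frac{2560000}{1681} \approx 1522.9$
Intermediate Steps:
$m = \frac{1}{41} \approx 0.02439$
$\left(m + 39\right)^{2} = \left(\frac{1}{41} + 39\right)^{2} = \left(\frac{1600}{41}\right)^{2} = \frac{2560000}{1681}$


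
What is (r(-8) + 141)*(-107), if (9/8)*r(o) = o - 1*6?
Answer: -123799/9 ≈ -13755.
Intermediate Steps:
r(o) = -16/3 + 8*o/9 (r(o) = 8*(o - 1*6)/9 = 8*(o - 6)/9 = 8*(-6 + o)/9 = -16/3 + 8*o/9)
(r(-8) + 141)*(-107) = ((-16/3 + (8/9)*(-8)) + 141)*(-107) = ((-16/3 - 64/9) + 141)*(-107) = (-112/9 + 141)*(-107) = (1157/9)*(-107) = -123799/9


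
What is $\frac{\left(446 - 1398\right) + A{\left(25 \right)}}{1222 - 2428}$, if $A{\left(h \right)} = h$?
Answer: $\frac{103}{134} \approx 0.76866$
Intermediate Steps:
$\frac{\left(446 - 1398\right) + A{\left(25 \right)}}{1222 - 2428} = \frac{\left(446 - 1398\right) + 25}{1222 - 2428} = \frac{\left(446 - 1398\right) + 25}{-1206} = \left(-952 + 25\right) \left(- \frac{1}{1206}\right) = \left(-927\right) \left(- \frac{1}{1206}\right) = \frac{103}{134}$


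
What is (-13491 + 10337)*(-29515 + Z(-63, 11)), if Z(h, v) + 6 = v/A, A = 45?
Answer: 4189880836/45 ≈ 9.3108e+7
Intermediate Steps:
Z(h, v) = -6 + v/45
(-13491 + 10337)*(-29515 + Z(-63, 11)) = (-13491 + 10337)*(-29515 + (-6 + (1/45)*11)) = -3154*(-29515 + (-6 + 11/45)) = -3154*(-29515 - 259/45) = -3154*(-1328434/45) = 4189880836/45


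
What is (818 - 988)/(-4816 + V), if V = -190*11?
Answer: 85/3453 ≈ 0.024616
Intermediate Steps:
V = -2090
(818 - 988)/(-4816 + V) = (818 - 988)/(-4816 - 2090) = -170/(-6906) = -170*(-1/6906) = 85/3453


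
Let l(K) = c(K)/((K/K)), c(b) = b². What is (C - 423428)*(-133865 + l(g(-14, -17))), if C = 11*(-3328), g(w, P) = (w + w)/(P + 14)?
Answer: 553883804036/9 ≈ 6.1543e+10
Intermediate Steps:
g(w, P) = 2*w/(14 + P) (g(w, P) = (2*w)/(14 + P) = 2*w/(14 + P))
C = -36608
l(K) = K² (l(K) = K²/((K/K)) = K²/1 = K²*1 = K²)
(C - 423428)*(-133865 + l(g(-14, -17))) = (-36608 - 423428)*(-133865 + (2*(-14)/(14 - 17))²) = -460036*(-133865 + (2*(-14)/(-3))²) = -460036*(-133865 + (2*(-14)*(-⅓))²) = -460036*(-133865 + (28/3)²) = -460036*(-133865 + 784/9) = -460036*(-1204001/9) = 553883804036/9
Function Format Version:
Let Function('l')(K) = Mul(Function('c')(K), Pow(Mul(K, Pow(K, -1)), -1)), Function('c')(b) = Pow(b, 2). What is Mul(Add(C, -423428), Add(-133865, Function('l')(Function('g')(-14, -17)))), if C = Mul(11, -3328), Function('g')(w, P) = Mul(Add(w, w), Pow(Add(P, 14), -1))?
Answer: Rational(553883804036, 9) ≈ 6.1543e+10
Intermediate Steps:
Function('g')(w, P) = Mul(2, w, Pow(Add(14, P), -1)) (Function('g')(w, P) = Mul(Mul(2, w), Pow(Add(14, P), -1)) = Mul(2, w, Pow(Add(14, P), -1)))
C = -36608
Function('l')(K) = Pow(K, 2) (Function('l')(K) = Mul(Pow(K, 2), Pow(Mul(K, Pow(K, -1)), -1)) = Mul(Pow(K, 2), Pow(1, -1)) = Mul(Pow(K, 2), 1) = Pow(K, 2))
Mul(Add(C, -423428), Add(-133865, Function('l')(Function('g')(-14, -17)))) = Mul(Add(-36608, -423428), Add(-133865, Pow(Mul(2, -14, Pow(Add(14, -17), -1)), 2))) = Mul(-460036, Add(-133865, Pow(Mul(2, -14, Pow(-3, -1)), 2))) = Mul(-460036, Add(-133865, Pow(Mul(2, -14, Rational(-1, 3)), 2))) = Mul(-460036, Add(-133865, Pow(Rational(28, 3), 2))) = Mul(-460036, Add(-133865, Rational(784, 9))) = Mul(-460036, Rational(-1204001, 9)) = Rational(553883804036, 9)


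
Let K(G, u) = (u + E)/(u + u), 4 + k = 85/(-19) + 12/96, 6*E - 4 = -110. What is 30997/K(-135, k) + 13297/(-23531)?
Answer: 5553420816587/279148253 ≈ 19894.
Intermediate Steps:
E = -53/3 (E = ⅔ + (⅙)*(-110) = ⅔ - 55/3 = -53/3 ≈ -17.667)
k = -1269/152 (k = -4 + (85/(-19) + 12/96) = -4 + (85*(-1/19) + 12*(1/96)) = -4 + (-85/19 + ⅛) = -4 - 661/152 = -1269/152 ≈ -8.3487)
K(G, u) = (-53/3 + u)/(2*u) (K(G, u) = (u - 53/3)/(u + u) = (-53/3 + u)/((2*u)) = (-53/3 + u)*(1/(2*u)) = (-53/3 + u)/(2*u))
30997/K(-135, k) + 13297/(-23531) = 30997/(((-53 + 3*(-1269/152))/(6*(-1269/152)))) + 13297/(-23531) = 30997/(((⅙)*(-152/1269)*(-53 - 3807/152))) + 13297*(-1/23531) = 30997/(((⅙)*(-152/1269)*(-11863/152))) - 13297/23531 = 30997/(11863/7614) - 13297/23531 = 30997*(7614/11863) - 13297/23531 = 236011158/11863 - 13297/23531 = 5553420816587/279148253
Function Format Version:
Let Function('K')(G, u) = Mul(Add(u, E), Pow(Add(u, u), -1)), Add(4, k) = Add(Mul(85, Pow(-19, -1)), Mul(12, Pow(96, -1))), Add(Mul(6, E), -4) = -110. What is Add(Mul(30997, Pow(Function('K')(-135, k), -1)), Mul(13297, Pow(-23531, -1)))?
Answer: Rational(5553420816587, 279148253) ≈ 19894.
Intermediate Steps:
E = Rational(-53, 3) (E = Add(Rational(2, 3), Mul(Rational(1, 6), -110)) = Add(Rational(2, 3), Rational(-55, 3)) = Rational(-53, 3) ≈ -17.667)
k = Rational(-1269, 152) (k = Add(-4, Add(Mul(85, Pow(-19, -1)), Mul(12, Pow(96, -1)))) = Add(-4, Add(Mul(85, Rational(-1, 19)), Mul(12, Rational(1, 96)))) = Add(-4, Add(Rational(-85, 19), Rational(1, 8))) = Add(-4, Rational(-661, 152)) = Rational(-1269, 152) ≈ -8.3487)
Function('K')(G, u) = Mul(Rational(1, 2), Pow(u, -1), Add(Rational(-53, 3), u)) (Function('K')(G, u) = Mul(Add(u, Rational(-53, 3)), Pow(Add(u, u), -1)) = Mul(Add(Rational(-53, 3), u), Pow(Mul(2, u), -1)) = Mul(Add(Rational(-53, 3), u), Mul(Rational(1, 2), Pow(u, -1))) = Mul(Rational(1, 2), Pow(u, -1), Add(Rational(-53, 3), u)))
Add(Mul(30997, Pow(Function('K')(-135, k), -1)), Mul(13297, Pow(-23531, -1))) = Add(Mul(30997, Pow(Mul(Rational(1, 6), Pow(Rational(-1269, 152), -1), Add(-53, Mul(3, Rational(-1269, 152)))), -1)), Mul(13297, Pow(-23531, -1))) = Add(Mul(30997, Pow(Mul(Rational(1, 6), Rational(-152, 1269), Add(-53, Rational(-3807, 152))), -1)), Mul(13297, Rational(-1, 23531))) = Add(Mul(30997, Pow(Mul(Rational(1, 6), Rational(-152, 1269), Rational(-11863, 152)), -1)), Rational(-13297, 23531)) = Add(Mul(30997, Pow(Rational(11863, 7614), -1)), Rational(-13297, 23531)) = Add(Mul(30997, Rational(7614, 11863)), Rational(-13297, 23531)) = Add(Rational(236011158, 11863), Rational(-13297, 23531)) = Rational(5553420816587, 279148253)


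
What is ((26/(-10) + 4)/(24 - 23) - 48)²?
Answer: 54289/25 ≈ 2171.6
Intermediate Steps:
((26/(-10) + 4)/(24 - 23) - 48)² = ((26*(-⅒) + 4)/1 - 48)² = ((-13/5 + 4)*1 - 48)² = ((7/5)*1 - 48)² = (7/5 - 48)² = (-233/5)² = 54289/25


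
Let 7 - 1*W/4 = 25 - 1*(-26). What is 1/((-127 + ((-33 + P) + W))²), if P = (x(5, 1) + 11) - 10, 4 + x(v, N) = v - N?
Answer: 1/112225 ≈ 8.9107e-6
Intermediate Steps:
x(v, N) = -4 + v - N (x(v, N) = -4 + (v - N) = -4 + v - N)
W = -176 (W = 28 - 4*(25 - 1*(-26)) = 28 - 4*(25 + 26) = 28 - 4*51 = 28 - 204 = -176)
P = 1 (P = ((-4 + 5 - 1*1) + 11) - 10 = ((-4 + 5 - 1) + 11) - 10 = (0 + 11) - 10 = 11 - 10 = 1)
1/((-127 + ((-33 + P) + W))²) = 1/((-127 + ((-33 + 1) - 176))²) = 1/((-127 + (-32 - 176))²) = 1/((-127 - 208)²) = 1/((-335)²) = 1/112225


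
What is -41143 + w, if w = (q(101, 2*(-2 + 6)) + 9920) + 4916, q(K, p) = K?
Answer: -26206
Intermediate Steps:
w = 14937 (w = (101 + 9920) + 4916 = 10021 + 4916 = 14937)
-41143 + w = -41143 + 14937 = -26206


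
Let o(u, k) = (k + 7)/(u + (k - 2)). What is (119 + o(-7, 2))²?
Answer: 678976/49 ≈ 13857.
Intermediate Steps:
o(u, k) = (7 + k)/(-2 + k + u) (o(u, k) = (7 + k)/(u + (-2 + k)) = (7 + k)/(-2 + k + u))
(119 + o(-7, 2))² = (119 + (7 + 2)/(-2 + 2 - 7))² = (119 + 9/(-7))² = (119 - ⅐*9)² = (119 - 9/7)² = (824/7)² = 678976/49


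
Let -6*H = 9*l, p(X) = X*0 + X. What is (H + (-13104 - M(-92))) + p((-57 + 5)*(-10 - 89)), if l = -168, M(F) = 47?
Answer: -7751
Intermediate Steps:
p(X) = X (p(X) = 0 + X = X)
H = 252 (H = -3*(-168)/2 = -1/6*(-1512) = 252)
(H + (-13104 - M(-92))) + p((-57 + 5)*(-10 - 89)) = (252 + (-13104 - 1*47)) + (-57 + 5)*(-10 - 89) = (252 + (-13104 - 47)) - 52*(-99) = (252 - 13151) + 5148 = -12899 + 5148 = -7751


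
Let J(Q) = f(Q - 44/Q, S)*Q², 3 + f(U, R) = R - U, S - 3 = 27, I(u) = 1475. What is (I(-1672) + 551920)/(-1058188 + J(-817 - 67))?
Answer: 184465/236936444 ≈ 0.00077854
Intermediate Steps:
S = 30 (S = 3 + 27 = 30)
f(U, R) = -3 + R - U (f(U, R) = -3 + (R - U) = -3 + R - U)
J(Q) = Q²*(27 - Q + 44/Q) (J(Q) = (-3 + 30 - (Q - 44/Q))*Q² = (-3 + 30 + (-Q + 44/Q))*Q² = (27 - Q + 44/Q)*Q² = Q²*(27 - Q + 44/Q))
(I(-1672) + 551920)/(-1058188 + J(-817 - 67)) = (1475 + 551920)/(-1058188 + (-817 - 67)*(44 + (-817 - 67)*(27 - (-817 - 67)))) = 553395/(-1058188 - 884*(44 - 884*(27 - 1*(-884)))) = 553395/(-1058188 - 884*(44 - 884*(27 + 884))) = 553395/(-1058188 - 884*(44 - 884*911)) = 553395/(-1058188 - 884*(44 - 805324)) = 553395/(-1058188 - 884*(-805280)) = 553395/(-1058188 + 711867520) = 553395/710809332 = 553395*(1/710809332) = 184465/236936444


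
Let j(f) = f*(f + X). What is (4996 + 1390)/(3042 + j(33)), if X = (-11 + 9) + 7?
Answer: 3193/2148 ≈ 1.4865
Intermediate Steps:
X = 5 (X = -2 + 7 = 5)
j(f) = f*(5 + f) (j(f) = f*(f + 5) = f*(5 + f))
(4996 + 1390)/(3042 + j(33)) = (4996 + 1390)/(3042 + 33*(5 + 33)) = 6386/(3042 + 33*38) = 6386/(3042 + 1254) = 6386/4296 = 6386*(1/4296) = 3193/2148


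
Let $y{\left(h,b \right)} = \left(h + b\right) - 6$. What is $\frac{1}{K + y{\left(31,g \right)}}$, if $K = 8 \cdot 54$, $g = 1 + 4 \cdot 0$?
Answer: $\frac{1}{458} \approx 0.0021834$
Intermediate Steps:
$g = 1$ ($g = 1 + 0 = 1$)
$y{\left(h,b \right)} = -6 + b + h$ ($y{\left(h,b \right)} = \left(b + h\right) - 6 = -6 + b + h$)
$K = 432$
$\frac{1}{K + y{\left(31,g \right)}} = \frac{1}{432 + \left(-6 + 1 + 31\right)} = \frac{1}{432 + 26} = \frac{1}{458}$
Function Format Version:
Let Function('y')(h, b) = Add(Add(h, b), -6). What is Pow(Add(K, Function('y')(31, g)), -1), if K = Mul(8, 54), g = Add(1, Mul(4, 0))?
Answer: Rational(1, 458) ≈ 0.0021834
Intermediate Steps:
g = 1 (g = Add(1, 0) = 1)
Function('y')(h, b) = Add(-6, b, h) (Function('y')(h, b) = Add(Add(b, h), -6) = Add(-6, b, h))
K = 432
Pow(Add(K, Function('y')(31, g)), -1) = Pow(Add(432, Add(-6, 1, 31)), -1) = Pow(Add(432, 26), -1) = Pow(458, -1) = Rational(1, 458)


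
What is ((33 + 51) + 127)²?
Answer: 44521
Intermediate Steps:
((33 + 51) + 127)² = (84 + 127)² = 211² = 44521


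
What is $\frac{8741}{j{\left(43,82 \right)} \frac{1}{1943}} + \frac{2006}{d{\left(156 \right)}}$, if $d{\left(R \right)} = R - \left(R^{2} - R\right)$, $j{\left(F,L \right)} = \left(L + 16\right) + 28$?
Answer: $\frac{4857353209}{36036} \approx 1.3479 \cdot 10^{5}$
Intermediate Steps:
$j{\left(F,L \right)} = 44 + L$ ($j{\left(F,L \right)} = \left(16 + L\right) + 28 = 44 + L$)
$d{\left(R \right)} = - R^{2} + 2 R$ ($d{\left(R \right)} = R - \left(R^{2} - R\right) = - R^{2} + 2 R$)
$\frac{8741}{j{\left(43,82 \right)} \frac{1}{1943}} + \frac{2006}{d{\left(156 \right)}} = \frac{8741}{\left(44 + 82\right) \frac{1}{1943}} + \frac{2006}{156 \left(2 - 156\right)} = \frac{8741}{126 \cdot \frac{1}{1943}} + \frac{2006}{156 \left(2 - 156\right)} = \frac{8741}{\frac{126}{1943}} + \frac{2006}{156 \left(-154\right)} = 8741 \cdot \frac{1943}{126} + \frac{2006}{-24024} = \frac{16983763}{126} + 2006 \left(- \frac{1}{24024}\right) = \frac{16983763}{126} - \frac{1003}{12012} = \frac{4857353209}{36036}$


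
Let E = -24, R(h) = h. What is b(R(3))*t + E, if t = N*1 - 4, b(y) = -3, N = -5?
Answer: 3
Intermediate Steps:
t = -9 (t = -5*1 - 4 = -5 - 4 = -9)
b(R(3))*t + E = -3*(-9) - 24 = 27 - 24 = 3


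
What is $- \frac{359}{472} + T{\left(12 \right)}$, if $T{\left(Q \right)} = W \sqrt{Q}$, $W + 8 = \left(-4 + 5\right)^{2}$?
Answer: $- \frac{359}{472} - 14 \sqrt{3} \approx -25.009$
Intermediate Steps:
$W = -7$ ($W = -8 + \left(-4 + 5\right)^{2} = -8 + 1^{2} = -8 + 1 = -7$)
$T{\left(Q \right)} = - 7 \sqrt{Q}$
$- \frac{359}{472} + T{\left(12 \right)} = - \frac{359}{472} - 7 \sqrt{12} = \left(-359\right) \frac{1}{472} - 7 \cdot 2 \sqrt{3} = - \frac{359}{472} - 14 \sqrt{3}$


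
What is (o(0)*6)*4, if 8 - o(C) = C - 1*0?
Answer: 192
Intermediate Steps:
o(C) = 8 - C (o(C) = 8 - (C - 1*0) = 8 - (C + 0) = 8 - C)
(o(0)*6)*4 = ((8 - 1*0)*6)*4 = ((8 + 0)*6)*4 = (8*6)*4 = 48*4 = 192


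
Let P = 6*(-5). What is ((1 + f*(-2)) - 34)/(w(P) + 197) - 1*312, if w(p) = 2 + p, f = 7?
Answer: -52775/169 ≈ -312.28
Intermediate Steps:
P = -30
((1 + f*(-2)) - 34)/(w(P) + 197) - 1*312 = ((1 + 7*(-2)) - 34)/((2 - 30) + 197) - 1*312 = ((1 - 14) - 34)/(-28 + 197) - 312 = (-13 - 34)/169 - 312 = -47*1/169 - 312 = -47/169 - 312 = -52775/169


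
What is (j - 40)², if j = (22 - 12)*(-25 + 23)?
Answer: 3600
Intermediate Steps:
j = -20 (j = 10*(-2) = -20)
(j - 40)² = (-20 - 40)² = (-60)² = 3600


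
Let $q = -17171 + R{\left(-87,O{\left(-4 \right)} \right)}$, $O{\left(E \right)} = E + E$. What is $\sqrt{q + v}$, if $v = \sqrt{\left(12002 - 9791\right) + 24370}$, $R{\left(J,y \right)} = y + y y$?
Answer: $\sqrt{-17115 + \sqrt{26581}} \approx 130.2 i$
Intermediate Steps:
$O{\left(E \right)} = 2 E$
$R{\left(J,y \right)} = y + y^{2}$
$q = -17115$ ($q = -17171 + 2 \left(-4\right) \left(1 + 2 \left(-4\right)\right) = -17171 - 8 \left(1 - 8\right) = -17171 - -56 = -17171 + 56 = -17115$)
$v = \sqrt{26581}$ ($v = \sqrt{2211 + 24370} = \sqrt{26581} \approx 163.04$)
$\sqrt{q + v} = \sqrt{-17115 + \sqrt{26581}}$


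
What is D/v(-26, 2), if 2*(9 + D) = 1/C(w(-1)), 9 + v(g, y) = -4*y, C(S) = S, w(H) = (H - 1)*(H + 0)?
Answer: 35/68 ≈ 0.51471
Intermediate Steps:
w(H) = H*(-1 + H) (w(H) = (-1 + H)*H = H*(-1 + H))
v(g, y) = -9 - 4*y
D = -35/4 (D = -9 + 1/(2*((-(-1 - 1)))) = -9 + 1/(2*((-1*(-2)))) = -9 + (½)/2 = -9 + (½)*(½) = -9 + ¼ = -35/4 ≈ -8.7500)
D/v(-26, 2) = -35/(4*(-9 - 4*2)) = -35/(4*(-9 - 8)) = -35/4/(-17) = -35/4*(-1/17) = 35/68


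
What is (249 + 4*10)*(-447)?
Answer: -129183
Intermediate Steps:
(249 + 4*10)*(-447) = (249 + 40)*(-447) = 289*(-447) = -129183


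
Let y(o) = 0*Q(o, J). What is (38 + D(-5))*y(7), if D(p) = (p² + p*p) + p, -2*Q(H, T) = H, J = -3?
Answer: 0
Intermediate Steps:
Q(H, T) = -H/2
y(o) = 0 (y(o) = 0*(-o/2) = 0)
D(p) = p + 2*p² (D(p) = (p² + p²) + p = 2*p² + p = p + 2*p²)
(38 + D(-5))*y(7) = (38 - 5*(1 + 2*(-5)))*0 = (38 - 5*(1 - 10))*0 = (38 - 5*(-9))*0 = (38 + 45)*0 = 83*0 = 0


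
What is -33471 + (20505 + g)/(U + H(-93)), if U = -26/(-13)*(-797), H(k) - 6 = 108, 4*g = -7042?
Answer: -99111649/2960 ≈ -33484.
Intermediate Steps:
g = -3521/2 (g = (1/4)*(-7042) = -3521/2 ≈ -1760.5)
H(k) = 114 (H(k) = 6 + 108 = 114)
U = -1594 (U = -26*(-1/13)*(-797) = 2*(-797) = -1594)
-33471 + (20505 + g)/(U + H(-93)) = -33471 + (20505 - 3521/2)/(-1594 + 114) = -33471 + (37489/2)/(-1480) = -33471 + (37489/2)*(-1/1480) = -33471 - 37489/2960 = -99111649/2960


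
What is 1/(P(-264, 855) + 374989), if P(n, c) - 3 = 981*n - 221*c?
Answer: -1/72947 ≈ -1.3709e-5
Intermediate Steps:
P(n, c) = 3 - 221*c + 981*n (P(n, c) = 3 + (981*n - 221*c) = 3 + (-221*c + 981*n) = 3 - 221*c + 981*n)
1/(P(-264, 855) + 374989) = 1/((3 - 221*855 + 981*(-264)) + 374989) = 1/((3 - 188955 - 258984) + 374989) = 1/(-447936 + 374989) = 1/(-72947) = -1/72947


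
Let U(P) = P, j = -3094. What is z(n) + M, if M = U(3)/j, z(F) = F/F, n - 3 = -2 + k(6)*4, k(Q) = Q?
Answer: 3091/3094 ≈ 0.99903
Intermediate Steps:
n = 25 (n = 3 + (-2 + 6*4) = 3 + (-2 + 24) = 3 + 22 = 25)
z(F) = 1
M = -3/3094 (M = 3/(-3094) = 3*(-1/3094) = -3/3094 ≈ -0.00096962)
z(n) + M = 1 - 3/3094 = 3091/3094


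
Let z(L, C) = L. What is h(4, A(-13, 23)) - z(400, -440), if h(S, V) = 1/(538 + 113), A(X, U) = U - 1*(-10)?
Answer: -260399/651 ≈ -400.00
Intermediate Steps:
A(X, U) = 10 + U (A(X, U) = U + 10 = 10 + U)
h(S, V) = 1/651
h(4, A(-13, 23)) - z(400, -440) = 1/651 - 1*400 = 1/651 - 400 = -260399/651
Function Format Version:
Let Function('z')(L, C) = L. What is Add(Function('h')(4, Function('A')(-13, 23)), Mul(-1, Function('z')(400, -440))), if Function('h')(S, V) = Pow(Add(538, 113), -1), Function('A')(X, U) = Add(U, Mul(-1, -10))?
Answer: Rational(-260399, 651) ≈ -400.00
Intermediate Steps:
Function('A')(X, U) = Add(10, U) (Function('A')(X, U) = Add(U, 10) = Add(10, U))
Function('h')(S, V) = Rational(1, 651) (Function('h')(S, V) = Pow(651, -1) = Rational(1, 651))
Add(Function('h')(4, Function('A')(-13, 23)), Mul(-1, Function('z')(400, -440))) = Add(Rational(1, 651), Mul(-1, 400)) = Add(Rational(1, 651), -400) = Rational(-260399, 651)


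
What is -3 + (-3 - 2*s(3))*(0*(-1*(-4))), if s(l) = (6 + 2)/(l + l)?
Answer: -3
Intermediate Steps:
s(l) = 4/l (s(l) = 8/((2*l)) = 8*(1/(2*l)) = 4/l)
-3 + (-3 - 2*s(3))*(0*(-1*(-4))) = -3 + (-3 - 8/3)*(0*(-1*(-4))) = -3 + (-3 - 8/3)*(0*4) = -3 + (-3 - 2*4/3)*0 = -3 + (-3 - 8/3)*0 = -3 - 17/3*0 = -3 + 0 = -3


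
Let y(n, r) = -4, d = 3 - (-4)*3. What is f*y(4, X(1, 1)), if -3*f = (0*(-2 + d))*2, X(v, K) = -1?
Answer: 0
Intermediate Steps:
d = 15 (d = 3 - 2*(-6) = 3 + 12 = 15)
f = 0 (f = -0*(-2 + 15)*2/3 = -0*13*2/3 = -0*2 = -⅓*0 = 0)
f*y(4, X(1, 1)) = 0*(-4) = 0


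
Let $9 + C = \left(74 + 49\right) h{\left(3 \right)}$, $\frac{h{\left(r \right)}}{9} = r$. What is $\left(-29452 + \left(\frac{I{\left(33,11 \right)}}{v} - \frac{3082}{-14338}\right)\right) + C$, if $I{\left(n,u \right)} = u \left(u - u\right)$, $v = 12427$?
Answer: $- \frac{2796957}{107} \approx -26140.0$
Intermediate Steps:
$I{\left(n,u \right)} = 0$ ($I{\left(n,u \right)} = u 0 = 0$)
$h{\left(r \right)} = 9 r$
$C = 3312$ ($C = -9 + \left(74 + 49\right) 9 \cdot 3 = -9 + 123 \cdot 27 = -9 + 3321 = 3312$)
$\left(-29452 + \left(\frac{I{\left(33,11 \right)}}{v} - \frac{3082}{-14338}\right)\right) + C = \left(-29452 + \left(\frac{0}{12427} - \frac{3082}{-14338}\right)\right) + 3312 = \left(-29452 + \left(0 \cdot \frac{1}{12427} - - \frac{23}{107}\right)\right) + 3312 = \left(-29452 + \left(0 + \frac{23}{107}\right)\right) + 3312 = \left(-29452 + \frac{23}{107}\right) + 3312 = - \frac{3151341}{107} + 3312 = - \frac{2796957}{107}$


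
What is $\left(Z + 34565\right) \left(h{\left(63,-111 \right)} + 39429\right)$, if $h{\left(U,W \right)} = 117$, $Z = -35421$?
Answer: $-33851376$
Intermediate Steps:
$\left(Z + 34565\right) \left(h{\left(63,-111 \right)} + 39429\right) = \left(-35421 + 34565\right) \left(117 + 39429\right) = \left(-856\right) 39546 = -33851376$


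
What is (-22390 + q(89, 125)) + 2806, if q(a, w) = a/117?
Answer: -2291239/117 ≈ -19583.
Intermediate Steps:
q(a, w) = a/117 (q(a, w) = a*(1/117) = a/117)
(-22390 + q(89, 125)) + 2806 = (-22390 + (1/117)*89) + 2806 = (-22390 + 89/117) + 2806 = -2619541/117 + 2806 = -2291239/117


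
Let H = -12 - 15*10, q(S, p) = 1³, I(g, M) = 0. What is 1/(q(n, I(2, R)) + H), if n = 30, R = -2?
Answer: -1/161 ≈ -0.0062112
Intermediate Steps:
q(S, p) = 1
H = -162 (H = -12 - 150 = -162)
1/(q(n, I(2, R)) + H) = 1/(1 - 162) = 1/(-161) = -1/161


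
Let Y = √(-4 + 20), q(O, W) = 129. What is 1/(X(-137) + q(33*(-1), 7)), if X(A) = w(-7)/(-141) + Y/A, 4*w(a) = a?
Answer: 77268/9966275 ≈ 0.0077529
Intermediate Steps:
w(a) = a/4
Y = 4 (Y = √16 = 4)
X(A) = 7/564 + 4/A (X(A) = ((¼)*(-7))/(-141) + 4/A = -7/4*(-1/141) + 4/A = 7/564 + 4/A)
1/(X(-137) + q(33*(-1), 7)) = 1/((7/564 + 4/(-137)) + 129) = 1/((7/564 + 4*(-1/137)) + 129) = 1/((7/564 - 4/137) + 129) = 1/(-1297/77268 + 129) = 1/(9966275/77268) = 77268/9966275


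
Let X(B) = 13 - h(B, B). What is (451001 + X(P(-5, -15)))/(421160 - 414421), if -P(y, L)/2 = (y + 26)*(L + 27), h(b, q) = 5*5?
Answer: 450989/6739 ≈ 66.922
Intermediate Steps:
h(b, q) = 25
P(y, L) = -2*(26 + y)*(27 + L) (P(y, L) = -2*(y + 26)*(L + 27) = -2*(26 + y)*(27 + L))
X(B) = -12 (X(B) = 13 - 1*25 = 13 - 25 = -12)
(451001 + X(P(-5, -15)))/(421160 - 414421) = (451001 - 12)/(421160 - 414421) = 450989/6739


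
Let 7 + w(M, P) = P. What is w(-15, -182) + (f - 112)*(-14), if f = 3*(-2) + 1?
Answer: 1449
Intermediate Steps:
w(M, P) = -7 + P
f = -5 (f = -6 + 1 = -5)
w(-15, -182) + (f - 112)*(-14) = (-7 - 182) + (-5 - 112)*(-14) = -189 - 117*(-14) = -189 + 1638 = 1449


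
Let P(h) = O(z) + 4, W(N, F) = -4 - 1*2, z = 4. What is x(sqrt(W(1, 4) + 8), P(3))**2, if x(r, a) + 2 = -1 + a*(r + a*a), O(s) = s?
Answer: 259209 + 8144*sqrt(2) ≈ 2.7073e+5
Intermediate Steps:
W(N, F) = -6 (W(N, F) = -4 - 2 = -6)
P(h) = 8 (P(h) = 4 + 4 = 8)
x(r, a) = -3 + a*(r + a**2) (x(r, a) = -2 + (-1 + a*(r + a*a)) = -2 + (-1 + a*(r + a**2)) = -3 + a*(r + a**2))
x(sqrt(W(1, 4) + 8), P(3))**2 = (-3 + 8**3 + 8*sqrt(-6 + 8))**2 = (-3 + 512 + 8*sqrt(2))**2 = (509 + 8*sqrt(2))**2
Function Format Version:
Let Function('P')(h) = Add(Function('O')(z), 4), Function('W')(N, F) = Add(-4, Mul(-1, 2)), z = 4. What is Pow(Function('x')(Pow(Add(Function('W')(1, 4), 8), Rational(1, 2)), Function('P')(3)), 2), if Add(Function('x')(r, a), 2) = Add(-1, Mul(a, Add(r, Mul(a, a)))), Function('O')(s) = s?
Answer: Add(259209, Mul(8144, Pow(2, Rational(1, 2)))) ≈ 2.7073e+5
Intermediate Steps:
Function('W')(N, F) = -6 (Function('W')(N, F) = Add(-4, -2) = -6)
Function('P')(h) = 8 (Function('P')(h) = Add(4, 4) = 8)
Function('x')(r, a) = Add(-3, Mul(a, Add(r, Pow(a, 2)))) (Function('x')(r, a) = Add(-2, Add(-1, Mul(a, Add(r, Mul(a, a))))) = Add(-2, Add(-1, Mul(a, Add(r, Pow(a, 2))))) = Add(-3, Mul(a, Add(r, Pow(a, 2)))))
Pow(Function('x')(Pow(Add(Function('W')(1, 4), 8), Rational(1, 2)), Function('P')(3)), 2) = Pow(Add(-3, Pow(8, 3), Mul(8, Pow(Add(-6, 8), Rational(1, 2)))), 2) = Pow(Add(-3, 512, Mul(8, Pow(2, Rational(1, 2)))), 2) = Pow(Add(509, Mul(8, Pow(2, Rational(1, 2)))), 2)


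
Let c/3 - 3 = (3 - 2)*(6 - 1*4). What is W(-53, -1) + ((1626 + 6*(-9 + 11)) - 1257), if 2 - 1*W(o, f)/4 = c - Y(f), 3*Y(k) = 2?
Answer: 995/3 ≈ 331.67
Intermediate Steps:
Y(k) = 2/3 (Y(k) = (1/3)*2 = 2/3)
c = 15 (c = 9 + 3*((3 - 2)*(6 - 1*4)) = 9 + 3*(1*(6 - 4)) = 9 + 3*(1*2) = 9 + 3*2 = 9 + 6 = 15)
W(o, f) = -148/3 (W(o, f) = 8 - 4*(15 - 1*2/3) = 8 - 4*(15 - 2/3) = 8 - 4*43/3 = 8 - 172/3 = -148/3)
W(-53, -1) + ((1626 + 6*(-9 + 11)) - 1257) = -148/3 + ((1626 + 6*(-9 + 11)) - 1257) = -148/3 + ((1626 + 6*2) - 1257) = -148/3 + ((1626 + 12) - 1257) = -148/3 + (1638 - 1257) = -148/3 + 381 = 995/3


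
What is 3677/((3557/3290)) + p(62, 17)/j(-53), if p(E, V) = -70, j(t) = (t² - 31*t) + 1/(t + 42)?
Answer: 592415608540/174189847 ≈ 3401.0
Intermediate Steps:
j(t) = t² + 1/(42 + t) - 31*t (j(t) = (t² - 31*t) + 1/(42 + t) = t² + 1/(42 + t) - 31*t)
3677/((3557/3290)) + p(62, 17)/j(-53) = 3677/((3557/3290)) - 70*(42 - 53)/(1 + (-53)³ - 1302*(-53) + 11*(-53)²) = 3677/((3557*(1/3290))) - 70*(-11/(1 - 148877 + 69006 + 11*2809)) = 3677/(3557/3290) - 70*(-11/(1 - 148877 + 69006 + 30899)) = 3677*(3290/3557) - 70/((-1/11*(-48971))) = 12097330/3557 - 70/48971/11 = 12097330/3557 - 70*11/48971 = 12097330/3557 - 770/48971 = 592415608540/174189847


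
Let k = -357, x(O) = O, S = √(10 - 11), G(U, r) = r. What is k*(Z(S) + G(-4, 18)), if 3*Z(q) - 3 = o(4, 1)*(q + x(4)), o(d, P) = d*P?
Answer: -8687 - 476*I ≈ -8687.0 - 476.0*I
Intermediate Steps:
S = I (S = √(-1) = I ≈ 1.0*I)
o(d, P) = P*d
Z(q) = 19/3 + 4*q/3 (Z(q) = 1 + ((1*4)*(q + 4))/3 = 1 + (4*(4 + q))/3 = 1 + (16 + 4*q)/3 = 1 + (16/3 + 4*q/3) = 19/3 + 4*q/3)
k*(Z(S) + G(-4, 18)) = -357*((19/3 + 4*I/3) + 18) = -357*(73/3 + 4*I/3) = -8687 - 476*I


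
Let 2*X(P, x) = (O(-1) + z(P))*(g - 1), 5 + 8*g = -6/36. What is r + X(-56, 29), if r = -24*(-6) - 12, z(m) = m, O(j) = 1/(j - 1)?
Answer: 34271/192 ≈ 178.49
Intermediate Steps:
O(j) = 1/(-1 + j)
g = -31/48 (g = -5/8 + (-6/36)/8 = -5/8 + (-6*1/36)/8 = -5/8 + (⅛)*(-⅙) = -5/8 - 1/48 = -31/48 ≈ -0.64583)
r = 132 (r = 144 - 12 = 132)
X(P, x) = 79/192 - 79*P/96 (X(P, x) = ((1/(-1 - 1) + P)*(-31/48 - 1))/2 = ((1/(-2) + P)*(-79/48))/2 = ((-½ + P)*(-79/48))/2 = (79/96 - 79*P/48)/2 = 79/192 - 79*P/96)
r + X(-56, 29) = 132 + (79/192 - 79/96*(-56)) = 132 + (79/192 + 553/12) = 132 + 8927/192 = 34271/192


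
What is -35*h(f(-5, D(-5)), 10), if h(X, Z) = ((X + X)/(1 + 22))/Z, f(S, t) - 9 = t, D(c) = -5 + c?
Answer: 7/23 ≈ 0.30435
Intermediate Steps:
f(S, t) = 9 + t
h(X, Z) = 2*X/(23*Z) (h(X, Z) = ((2*X)/23)/Z = ((2*X)*(1/23))/Z = (2*X/23)/Z = 2*X/(23*Z))
-35*h(f(-5, D(-5)), 10) = -70*(9 + (-5 - 5))/(23*10) = -70*(9 - 10)/(23*10) = -70*(-1)/(23*10) = -35*(-1/115) = 7/23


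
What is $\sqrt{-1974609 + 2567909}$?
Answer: $10 \sqrt{5933} \approx 770.26$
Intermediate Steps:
$\sqrt{-1974609 + 2567909} = \sqrt{593300} = 10 \sqrt{5933}$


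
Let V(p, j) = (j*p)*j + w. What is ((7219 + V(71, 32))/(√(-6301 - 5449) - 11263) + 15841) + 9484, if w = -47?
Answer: 3212005080287/126866919 - 399380*I*√470/126866919 ≈ 25318.0 - 0.068248*I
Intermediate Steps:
V(p, j) = -47 + p*j² (V(p, j) = (j*p)*j - 47 = p*j² - 47 = -47 + p*j²)
((7219 + V(71, 32))/(√(-6301 - 5449) - 11263) + 15841) + 9484 = ((7219 + (-47 + 71*32²))/(√(-6301 - 5449) - 11263) + 15841) + 9484 = ((7219 + (-47 + 71*1024))/(√(-11750) - 11263) + 15841) + 9484 = ((7219 + (-47 + 72704))/(5*I*√470 - 11263) + 15841) + 9484 = ((7219 + 72657)/(-11263 + 5*I*√470) + 15841) + 9484 = (79876/(-11263 + 5*I*√470) + 15841) + 9484 = (15841 + 79876/(-11263 + 5*I*√470)) + 9484 = 25325 + 79876/(-11263 + 5*I*√470)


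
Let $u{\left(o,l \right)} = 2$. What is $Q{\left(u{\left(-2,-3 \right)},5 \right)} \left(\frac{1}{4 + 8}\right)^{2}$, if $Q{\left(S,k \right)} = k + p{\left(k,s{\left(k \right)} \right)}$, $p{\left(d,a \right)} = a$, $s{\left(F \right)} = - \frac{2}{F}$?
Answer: $\frac{23}{720} \approx 0.031944$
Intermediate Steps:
$Q{\left(S,k \right)} = k - \frac{2}{k}$
$Q{\left(u{\left(-2,-3 \right)},5 \right)} \left(\frac{1}{4 + 8}\right)^{2} = \left(5 - \frac{2}{5}\right) \left(\frac{1}{4 + 8}\right)^{2} = \left(5 - \frac{2}{5}\right) \left(\frac{1}{12}\right)^{2} = \frac{5 - \frac{2}{5}}{144} = \frac{23}{5} \cdot \frac{1}{144} = \frac{23}{720}$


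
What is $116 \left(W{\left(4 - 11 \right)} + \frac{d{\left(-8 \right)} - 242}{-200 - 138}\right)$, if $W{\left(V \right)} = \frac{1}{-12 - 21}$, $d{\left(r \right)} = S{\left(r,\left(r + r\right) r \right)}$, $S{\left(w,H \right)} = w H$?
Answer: $\frac{2403520}{5577} \approx 430.97$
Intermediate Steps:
$S{\left(w,H \right)} = H w$
$d{\left(r \right)} = 2 r^{3}$ ($d{\left(r \right)} = \left(r + r\right) r r = 2 r r r = 2 r^{2} r = 2 r^{3}$)
$W{\left(V \right)} = - \frac{1}{33}$ ($W{\left(V \right)} = \frac{1}{-33} = - \frac{1}{33}$)
$116 \left(W{\left(4 - 11 \right)} + \frac{d{\left(-8 \right)} - 242}{-200 - 138}\right) = 116 \left(- \frac{1}{33} + \frac{2 \left(-8\right)^{3} - 242}{-200 - 138}\right) = 116 \left(- \frac{1}{33} + \frac{2 \left(-512\right) - 242}{-338}\right) = 116 \left(- \frac{1}{33} + \left(-1024 - 242\right) \left(- \frac{1}{338}\right)\right) = 116 \left(- \frac{1}{33} - - \frac{633}{169}\right) = 116 \left(- \frac{1}{33} + \frac{633}{169}\right) = 116 \cdot \frac{20720}{5577} = \frac{2403520}{5577}$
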